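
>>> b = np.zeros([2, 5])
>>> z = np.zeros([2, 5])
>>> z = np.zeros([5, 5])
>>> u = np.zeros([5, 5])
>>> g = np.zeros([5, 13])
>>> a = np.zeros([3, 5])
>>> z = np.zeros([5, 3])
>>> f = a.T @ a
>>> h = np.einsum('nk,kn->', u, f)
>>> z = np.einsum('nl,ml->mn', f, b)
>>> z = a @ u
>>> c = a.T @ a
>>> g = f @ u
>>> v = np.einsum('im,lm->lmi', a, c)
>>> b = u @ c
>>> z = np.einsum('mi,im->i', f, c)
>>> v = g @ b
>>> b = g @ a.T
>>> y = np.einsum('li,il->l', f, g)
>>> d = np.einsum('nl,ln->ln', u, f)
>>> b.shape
(5, 3)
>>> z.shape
(5,)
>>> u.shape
(5, 5)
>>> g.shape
(5, 5)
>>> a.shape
(3, 5)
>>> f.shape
(5, 5)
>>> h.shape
()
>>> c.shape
(5, 5)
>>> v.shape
(5, 5)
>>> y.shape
(5,)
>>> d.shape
(5, 5)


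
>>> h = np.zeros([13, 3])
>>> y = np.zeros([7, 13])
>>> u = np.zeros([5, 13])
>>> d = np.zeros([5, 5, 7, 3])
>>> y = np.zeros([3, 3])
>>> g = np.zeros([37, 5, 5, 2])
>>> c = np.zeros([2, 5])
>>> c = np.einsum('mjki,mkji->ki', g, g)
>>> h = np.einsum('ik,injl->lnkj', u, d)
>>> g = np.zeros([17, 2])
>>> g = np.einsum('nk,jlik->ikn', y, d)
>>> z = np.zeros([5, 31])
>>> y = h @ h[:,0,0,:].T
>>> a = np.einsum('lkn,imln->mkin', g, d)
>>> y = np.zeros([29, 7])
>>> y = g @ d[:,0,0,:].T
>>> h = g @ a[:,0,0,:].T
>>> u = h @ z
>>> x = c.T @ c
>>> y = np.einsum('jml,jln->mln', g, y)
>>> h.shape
(7, 3, 5)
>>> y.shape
(3, 3, 5)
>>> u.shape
(7, 3, 31)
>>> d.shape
(5, 5, 7, 3)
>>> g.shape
(7, 3, 3)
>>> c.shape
(5, 2)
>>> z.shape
(5, 31)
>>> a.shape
(5, 3, 5, 3)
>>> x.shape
(2, 2)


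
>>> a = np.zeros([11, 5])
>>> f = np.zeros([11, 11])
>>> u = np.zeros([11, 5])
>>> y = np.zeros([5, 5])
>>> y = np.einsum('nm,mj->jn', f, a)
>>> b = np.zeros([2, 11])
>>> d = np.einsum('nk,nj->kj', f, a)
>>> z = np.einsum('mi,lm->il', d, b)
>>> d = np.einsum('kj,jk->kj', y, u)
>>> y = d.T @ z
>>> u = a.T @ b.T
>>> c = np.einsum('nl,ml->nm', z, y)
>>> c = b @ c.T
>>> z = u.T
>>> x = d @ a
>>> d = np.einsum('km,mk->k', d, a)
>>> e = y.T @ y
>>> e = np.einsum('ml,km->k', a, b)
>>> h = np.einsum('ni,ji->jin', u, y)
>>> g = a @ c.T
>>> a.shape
(11, 5)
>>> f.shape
(11, 11)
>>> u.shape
(5, 2)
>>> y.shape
(11, 2)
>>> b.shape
(2, 11)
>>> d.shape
(5,)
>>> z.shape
(2, 5)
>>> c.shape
(2, 5)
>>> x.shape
(5, 5)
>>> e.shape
(2,)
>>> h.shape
(11, 2, 5)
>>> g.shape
(11, 2)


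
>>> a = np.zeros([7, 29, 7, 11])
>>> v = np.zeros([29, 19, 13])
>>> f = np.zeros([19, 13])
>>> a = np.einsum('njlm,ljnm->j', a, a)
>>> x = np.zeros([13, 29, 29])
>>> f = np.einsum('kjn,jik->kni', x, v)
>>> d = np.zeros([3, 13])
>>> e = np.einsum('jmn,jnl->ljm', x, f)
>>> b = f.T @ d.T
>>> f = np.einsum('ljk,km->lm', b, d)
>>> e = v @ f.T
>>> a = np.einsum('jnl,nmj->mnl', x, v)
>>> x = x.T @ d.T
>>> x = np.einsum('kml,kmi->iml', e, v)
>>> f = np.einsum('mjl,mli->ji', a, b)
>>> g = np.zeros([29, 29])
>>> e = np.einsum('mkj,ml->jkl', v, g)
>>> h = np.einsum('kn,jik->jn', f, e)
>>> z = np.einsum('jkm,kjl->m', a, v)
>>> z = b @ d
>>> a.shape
(19, 29, 29)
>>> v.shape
(29, 19, 13)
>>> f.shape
(29, 3)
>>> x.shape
(13, 19, 19)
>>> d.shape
(3, 13)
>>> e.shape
(13, 19, 29)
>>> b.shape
(19, 29, 3)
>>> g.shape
(29, 29)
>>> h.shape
(13, 3)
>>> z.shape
(19, 29, 13)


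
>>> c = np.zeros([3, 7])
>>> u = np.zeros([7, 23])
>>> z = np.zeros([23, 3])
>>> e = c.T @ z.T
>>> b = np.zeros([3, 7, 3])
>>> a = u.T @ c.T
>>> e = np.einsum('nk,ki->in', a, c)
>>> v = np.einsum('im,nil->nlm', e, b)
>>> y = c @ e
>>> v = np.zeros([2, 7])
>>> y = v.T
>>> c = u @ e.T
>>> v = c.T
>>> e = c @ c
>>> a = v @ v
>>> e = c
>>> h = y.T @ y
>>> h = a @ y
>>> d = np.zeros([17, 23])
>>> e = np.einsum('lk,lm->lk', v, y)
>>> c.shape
(7, 7)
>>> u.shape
(7, 23)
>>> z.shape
(23, 3)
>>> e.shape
(7, 7)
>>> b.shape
(3, 7, 3)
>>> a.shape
(7, 7)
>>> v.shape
(7, 7)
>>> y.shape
(7, 2)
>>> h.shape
(7, 2)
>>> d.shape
(17, 23)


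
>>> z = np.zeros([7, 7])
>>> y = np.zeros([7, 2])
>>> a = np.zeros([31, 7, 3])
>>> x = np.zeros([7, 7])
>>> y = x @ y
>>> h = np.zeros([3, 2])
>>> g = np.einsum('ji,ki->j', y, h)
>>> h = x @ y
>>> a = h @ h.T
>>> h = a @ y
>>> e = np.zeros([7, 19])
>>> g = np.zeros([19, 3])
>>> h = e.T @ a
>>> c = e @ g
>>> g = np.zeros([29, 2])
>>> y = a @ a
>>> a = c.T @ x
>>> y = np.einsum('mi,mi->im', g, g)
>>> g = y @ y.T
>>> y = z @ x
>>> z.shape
(7, 7)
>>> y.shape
(7, 7)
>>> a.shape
(3, 7)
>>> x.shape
(7, 7)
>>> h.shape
(19, 7)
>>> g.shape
(2, 2)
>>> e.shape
(7, 19)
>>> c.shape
(7, 3)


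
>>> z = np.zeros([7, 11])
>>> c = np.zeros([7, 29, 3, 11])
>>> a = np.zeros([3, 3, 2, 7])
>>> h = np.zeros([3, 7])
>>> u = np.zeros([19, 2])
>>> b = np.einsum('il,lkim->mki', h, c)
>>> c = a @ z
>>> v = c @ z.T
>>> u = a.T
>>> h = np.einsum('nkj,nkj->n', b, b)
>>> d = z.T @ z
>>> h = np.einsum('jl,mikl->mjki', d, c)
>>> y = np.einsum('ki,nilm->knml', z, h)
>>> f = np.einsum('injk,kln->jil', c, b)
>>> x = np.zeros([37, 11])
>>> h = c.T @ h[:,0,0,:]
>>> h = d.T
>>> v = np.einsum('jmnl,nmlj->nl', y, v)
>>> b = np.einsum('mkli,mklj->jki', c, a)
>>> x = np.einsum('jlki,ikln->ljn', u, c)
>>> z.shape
(7, 11)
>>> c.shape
(3, 3, 2, 11)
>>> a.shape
(3, 3, 2, 7)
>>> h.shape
(11, 11)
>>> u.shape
(7, 2, 3, 3)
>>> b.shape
(7, 3, 11)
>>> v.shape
(3, 2)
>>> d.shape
(11, 11)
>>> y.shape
(7, 3, 3, 2)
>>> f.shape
(2, 3, 29)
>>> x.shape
(2, 7, 11)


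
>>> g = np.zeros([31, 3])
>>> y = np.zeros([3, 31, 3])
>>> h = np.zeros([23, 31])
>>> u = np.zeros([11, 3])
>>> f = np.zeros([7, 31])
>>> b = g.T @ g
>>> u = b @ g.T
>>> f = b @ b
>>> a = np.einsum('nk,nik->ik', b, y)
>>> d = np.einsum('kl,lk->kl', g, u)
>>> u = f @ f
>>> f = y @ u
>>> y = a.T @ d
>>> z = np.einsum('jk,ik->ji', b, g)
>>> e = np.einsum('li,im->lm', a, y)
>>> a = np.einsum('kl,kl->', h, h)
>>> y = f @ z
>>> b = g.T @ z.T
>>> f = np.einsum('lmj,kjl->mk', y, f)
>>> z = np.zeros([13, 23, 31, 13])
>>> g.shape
(31, 3)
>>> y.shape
(3, 31, 31)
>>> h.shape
(23, 31)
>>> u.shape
(3, 3)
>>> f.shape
(31, 3)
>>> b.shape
(3, 3)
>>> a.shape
()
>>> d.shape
(31, 3)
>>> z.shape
(13, 23, 31, 13)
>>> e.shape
(31, 3)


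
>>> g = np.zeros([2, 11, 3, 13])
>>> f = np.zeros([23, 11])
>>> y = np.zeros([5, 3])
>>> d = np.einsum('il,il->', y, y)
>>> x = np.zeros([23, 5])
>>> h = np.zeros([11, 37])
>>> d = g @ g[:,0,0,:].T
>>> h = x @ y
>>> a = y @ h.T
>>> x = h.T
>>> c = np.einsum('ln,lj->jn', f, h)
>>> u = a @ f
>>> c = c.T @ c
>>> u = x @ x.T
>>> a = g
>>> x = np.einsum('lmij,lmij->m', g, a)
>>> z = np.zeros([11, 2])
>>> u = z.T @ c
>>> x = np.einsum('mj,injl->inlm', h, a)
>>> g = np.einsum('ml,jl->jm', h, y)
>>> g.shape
(5, 23)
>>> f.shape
(23, 11)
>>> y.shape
(5, 3)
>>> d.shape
(2, 11, 3, 2)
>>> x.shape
(2, 11, 13, 23)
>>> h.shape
(23, 3)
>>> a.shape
(2, 11, 3, 13)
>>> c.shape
(11, 11)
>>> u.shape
(2, 11)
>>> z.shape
(11, 2)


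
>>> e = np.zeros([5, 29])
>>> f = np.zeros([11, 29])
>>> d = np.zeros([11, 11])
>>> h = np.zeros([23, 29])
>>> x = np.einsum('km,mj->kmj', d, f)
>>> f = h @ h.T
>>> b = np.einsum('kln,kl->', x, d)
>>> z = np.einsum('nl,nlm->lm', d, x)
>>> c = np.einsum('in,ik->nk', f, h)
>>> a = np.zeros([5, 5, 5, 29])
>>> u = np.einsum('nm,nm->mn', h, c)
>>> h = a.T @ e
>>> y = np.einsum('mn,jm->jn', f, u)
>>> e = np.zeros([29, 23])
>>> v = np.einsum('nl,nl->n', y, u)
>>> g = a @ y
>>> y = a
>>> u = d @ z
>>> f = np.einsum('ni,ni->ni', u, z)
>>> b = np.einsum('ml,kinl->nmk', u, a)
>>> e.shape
(29, 23)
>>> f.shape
(11, 29)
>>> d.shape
(11, 11)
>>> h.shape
(29, 5, 5, 29)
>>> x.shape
(11, 11, 29)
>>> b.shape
(5, 11, 5)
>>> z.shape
(11, 29)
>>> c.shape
(23, 29)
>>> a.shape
(5, 5, 5, 29)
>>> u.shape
(11, 29)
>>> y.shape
(5, 5, 5, 29)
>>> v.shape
(29,)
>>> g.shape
(5, 5, 5, 23)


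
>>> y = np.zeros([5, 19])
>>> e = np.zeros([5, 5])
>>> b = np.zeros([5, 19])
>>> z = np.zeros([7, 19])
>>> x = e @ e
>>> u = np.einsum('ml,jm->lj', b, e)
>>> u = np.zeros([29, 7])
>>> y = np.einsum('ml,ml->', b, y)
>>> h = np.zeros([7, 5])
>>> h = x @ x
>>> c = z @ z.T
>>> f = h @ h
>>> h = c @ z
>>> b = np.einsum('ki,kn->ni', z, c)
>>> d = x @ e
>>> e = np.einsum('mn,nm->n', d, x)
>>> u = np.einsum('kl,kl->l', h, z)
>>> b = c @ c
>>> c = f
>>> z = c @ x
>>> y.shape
()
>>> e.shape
(5,)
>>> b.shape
(7, 7)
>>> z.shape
(5, 5)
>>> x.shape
(5, 5)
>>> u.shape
(19,)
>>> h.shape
(7, 19)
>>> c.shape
(5, 5)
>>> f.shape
(5, 5)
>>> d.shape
(5, 5)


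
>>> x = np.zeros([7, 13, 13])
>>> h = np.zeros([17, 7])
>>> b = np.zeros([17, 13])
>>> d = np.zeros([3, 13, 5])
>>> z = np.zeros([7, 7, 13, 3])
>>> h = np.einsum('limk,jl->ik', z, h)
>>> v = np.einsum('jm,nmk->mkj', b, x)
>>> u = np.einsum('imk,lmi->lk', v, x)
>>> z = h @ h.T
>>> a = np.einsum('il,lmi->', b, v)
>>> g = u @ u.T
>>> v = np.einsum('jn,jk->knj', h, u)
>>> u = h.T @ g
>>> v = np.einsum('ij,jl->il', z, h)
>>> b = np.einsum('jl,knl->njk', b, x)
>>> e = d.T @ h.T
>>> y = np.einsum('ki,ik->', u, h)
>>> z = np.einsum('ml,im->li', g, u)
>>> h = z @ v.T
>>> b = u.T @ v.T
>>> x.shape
(7, 13, 13)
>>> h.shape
(7, 7)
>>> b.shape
(7, 7)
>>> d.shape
(3, 13, 5)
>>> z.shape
(7, 3)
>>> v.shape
(7, 3)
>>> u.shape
(3, 7)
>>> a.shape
()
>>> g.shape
(7, 7)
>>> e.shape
(5, 13, 7)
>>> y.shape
()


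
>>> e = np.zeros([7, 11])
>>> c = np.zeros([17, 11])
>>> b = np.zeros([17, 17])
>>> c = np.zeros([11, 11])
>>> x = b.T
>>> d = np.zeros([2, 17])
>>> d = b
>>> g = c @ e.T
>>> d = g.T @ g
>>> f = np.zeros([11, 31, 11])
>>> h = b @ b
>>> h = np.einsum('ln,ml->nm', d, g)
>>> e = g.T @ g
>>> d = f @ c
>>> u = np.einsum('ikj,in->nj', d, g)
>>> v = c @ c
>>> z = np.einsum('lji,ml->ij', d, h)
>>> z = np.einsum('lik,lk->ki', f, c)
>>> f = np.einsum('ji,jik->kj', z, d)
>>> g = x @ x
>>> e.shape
(7, 7)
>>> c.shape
(11, 11)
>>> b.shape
(17, 17)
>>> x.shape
(17, 17)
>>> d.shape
(11, 31, 11)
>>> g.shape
(17, 17)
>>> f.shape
(11, 11)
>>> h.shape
(7, 11)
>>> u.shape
(7, 11)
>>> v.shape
(11, 11)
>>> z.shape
(11, 31)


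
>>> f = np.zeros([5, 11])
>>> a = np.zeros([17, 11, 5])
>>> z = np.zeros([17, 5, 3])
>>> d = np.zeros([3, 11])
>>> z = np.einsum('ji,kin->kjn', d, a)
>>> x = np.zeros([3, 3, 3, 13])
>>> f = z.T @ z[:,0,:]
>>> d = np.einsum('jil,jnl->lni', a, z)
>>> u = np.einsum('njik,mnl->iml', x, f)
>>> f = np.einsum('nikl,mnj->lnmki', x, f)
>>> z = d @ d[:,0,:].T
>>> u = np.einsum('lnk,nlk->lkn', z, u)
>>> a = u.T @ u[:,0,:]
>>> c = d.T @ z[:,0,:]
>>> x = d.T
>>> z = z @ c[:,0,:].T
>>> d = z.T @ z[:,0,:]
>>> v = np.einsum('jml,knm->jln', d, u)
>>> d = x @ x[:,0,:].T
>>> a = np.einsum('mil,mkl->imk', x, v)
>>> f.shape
(13, 3, 5, 3, 3)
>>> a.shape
(3, 11, 11)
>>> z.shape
(5, 3, 11)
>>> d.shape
(11, 3, 11)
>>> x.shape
(11, 3, 5)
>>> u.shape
(5, 5, 3)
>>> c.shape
(11, 3, 5)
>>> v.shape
(11, 11, 5)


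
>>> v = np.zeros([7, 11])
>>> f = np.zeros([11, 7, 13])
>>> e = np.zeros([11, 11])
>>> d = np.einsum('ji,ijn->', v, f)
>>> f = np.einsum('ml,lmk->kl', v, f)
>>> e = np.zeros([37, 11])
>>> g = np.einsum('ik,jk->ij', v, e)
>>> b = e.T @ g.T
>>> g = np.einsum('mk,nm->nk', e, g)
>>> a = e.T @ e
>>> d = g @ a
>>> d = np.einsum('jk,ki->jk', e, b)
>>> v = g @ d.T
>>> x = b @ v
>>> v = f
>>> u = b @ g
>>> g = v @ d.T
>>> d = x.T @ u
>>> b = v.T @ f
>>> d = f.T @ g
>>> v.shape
(13, 11)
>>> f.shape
(13, 11)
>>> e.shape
(37, 11)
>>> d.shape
(11, 37)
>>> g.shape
(13, 37)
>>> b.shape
(11, 11)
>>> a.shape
(11, 11)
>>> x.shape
(11, 37)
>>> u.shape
(11, 11)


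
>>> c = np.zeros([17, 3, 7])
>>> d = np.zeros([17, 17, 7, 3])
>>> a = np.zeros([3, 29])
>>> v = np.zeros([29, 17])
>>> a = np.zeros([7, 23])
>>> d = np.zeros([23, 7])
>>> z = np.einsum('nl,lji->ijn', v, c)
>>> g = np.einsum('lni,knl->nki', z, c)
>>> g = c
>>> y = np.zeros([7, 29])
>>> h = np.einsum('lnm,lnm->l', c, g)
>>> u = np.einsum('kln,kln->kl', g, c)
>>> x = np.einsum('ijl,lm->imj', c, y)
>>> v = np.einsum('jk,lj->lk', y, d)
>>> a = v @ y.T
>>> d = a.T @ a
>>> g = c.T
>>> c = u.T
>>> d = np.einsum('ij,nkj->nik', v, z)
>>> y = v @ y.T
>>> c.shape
(3, 17)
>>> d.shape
(7, 23, 3)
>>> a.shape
(23, 7)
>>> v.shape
(23, 29)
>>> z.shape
(7, 3, 29)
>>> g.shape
(7, 3, 17)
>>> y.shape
(23, 7)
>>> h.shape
(17,)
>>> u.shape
(17, 3)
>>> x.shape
(17, 29, 3)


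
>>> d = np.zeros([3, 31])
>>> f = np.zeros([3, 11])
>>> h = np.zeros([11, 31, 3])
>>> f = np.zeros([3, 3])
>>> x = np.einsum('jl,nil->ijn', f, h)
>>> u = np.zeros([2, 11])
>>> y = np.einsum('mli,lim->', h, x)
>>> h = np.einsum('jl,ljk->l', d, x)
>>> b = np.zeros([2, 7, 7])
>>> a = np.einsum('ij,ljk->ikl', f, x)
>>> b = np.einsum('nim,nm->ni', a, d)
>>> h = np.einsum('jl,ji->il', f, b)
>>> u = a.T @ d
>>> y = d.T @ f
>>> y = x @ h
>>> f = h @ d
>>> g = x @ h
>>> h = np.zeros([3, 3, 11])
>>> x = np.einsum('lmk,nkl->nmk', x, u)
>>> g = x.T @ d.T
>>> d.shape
(3, 31)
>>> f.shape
(11, 31)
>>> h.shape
(3, 3, 11)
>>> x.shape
(31, 3, 11)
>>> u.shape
(31, 11, 31)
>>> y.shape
(31, 3, 3)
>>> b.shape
(3, 11)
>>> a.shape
(3, 11, 31)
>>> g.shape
(11, 3, 3)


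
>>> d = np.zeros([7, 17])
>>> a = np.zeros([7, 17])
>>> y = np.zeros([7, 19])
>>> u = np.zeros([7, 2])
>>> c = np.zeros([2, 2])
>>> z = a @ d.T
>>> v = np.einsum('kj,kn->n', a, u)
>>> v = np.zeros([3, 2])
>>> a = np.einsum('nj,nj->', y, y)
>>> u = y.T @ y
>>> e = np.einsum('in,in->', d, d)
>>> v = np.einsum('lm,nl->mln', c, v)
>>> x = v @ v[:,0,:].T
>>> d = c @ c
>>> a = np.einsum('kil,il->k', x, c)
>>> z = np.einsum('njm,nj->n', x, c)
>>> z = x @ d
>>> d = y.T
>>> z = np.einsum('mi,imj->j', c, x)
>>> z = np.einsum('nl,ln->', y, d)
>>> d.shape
(19, 7)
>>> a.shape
(2,)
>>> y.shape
(7, 19)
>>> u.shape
(19, 19)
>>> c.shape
(2, 2)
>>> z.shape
()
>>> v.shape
(2, 2, 3)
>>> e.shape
()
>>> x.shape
(2, 2, 2)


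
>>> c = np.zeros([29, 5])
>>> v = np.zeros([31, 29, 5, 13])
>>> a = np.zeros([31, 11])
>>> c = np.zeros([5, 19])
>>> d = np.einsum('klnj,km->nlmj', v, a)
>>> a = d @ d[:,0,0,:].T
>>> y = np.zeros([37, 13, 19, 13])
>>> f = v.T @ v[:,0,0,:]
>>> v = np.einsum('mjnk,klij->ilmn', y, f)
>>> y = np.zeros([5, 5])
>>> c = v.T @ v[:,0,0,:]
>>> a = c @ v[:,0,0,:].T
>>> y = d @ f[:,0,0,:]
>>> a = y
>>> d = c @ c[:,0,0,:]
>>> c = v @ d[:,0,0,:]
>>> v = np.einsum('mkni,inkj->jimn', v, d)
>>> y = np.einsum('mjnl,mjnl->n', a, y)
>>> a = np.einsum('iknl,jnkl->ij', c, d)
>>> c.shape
(29, 5, 37, 19)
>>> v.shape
(19, 19, 29, 37)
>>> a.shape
(29, 19)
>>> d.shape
(19, 37, 5, 19)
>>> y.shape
(11,)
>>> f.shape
(13, 5, 29, 13)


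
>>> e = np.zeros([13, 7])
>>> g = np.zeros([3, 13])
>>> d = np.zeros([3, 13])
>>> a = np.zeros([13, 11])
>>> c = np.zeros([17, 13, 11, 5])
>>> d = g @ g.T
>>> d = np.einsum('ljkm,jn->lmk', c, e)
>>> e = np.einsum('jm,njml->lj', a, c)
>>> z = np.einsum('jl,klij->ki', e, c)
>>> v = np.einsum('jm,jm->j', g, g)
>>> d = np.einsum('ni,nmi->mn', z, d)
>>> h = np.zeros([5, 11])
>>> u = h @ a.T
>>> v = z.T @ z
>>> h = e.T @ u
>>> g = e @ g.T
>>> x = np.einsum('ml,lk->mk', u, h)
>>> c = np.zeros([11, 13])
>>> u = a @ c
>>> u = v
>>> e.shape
(5, 13)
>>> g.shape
(5, 3)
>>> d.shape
(5, 17)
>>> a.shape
(13, 11)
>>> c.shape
(11, 13)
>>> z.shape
(17, 11)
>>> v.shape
(11, 11)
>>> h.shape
(13, 13)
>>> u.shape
(11, 11)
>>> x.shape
(5, 13)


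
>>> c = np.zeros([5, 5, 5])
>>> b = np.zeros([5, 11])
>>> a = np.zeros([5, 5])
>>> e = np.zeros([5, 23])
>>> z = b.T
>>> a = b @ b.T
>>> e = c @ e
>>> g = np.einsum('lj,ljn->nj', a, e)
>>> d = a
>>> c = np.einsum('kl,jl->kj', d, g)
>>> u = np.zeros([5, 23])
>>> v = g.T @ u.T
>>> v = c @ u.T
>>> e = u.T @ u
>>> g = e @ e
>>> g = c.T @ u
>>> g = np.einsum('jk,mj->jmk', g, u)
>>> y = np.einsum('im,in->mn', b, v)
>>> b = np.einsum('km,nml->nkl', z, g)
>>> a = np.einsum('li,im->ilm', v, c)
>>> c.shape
(5, 23)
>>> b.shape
(23, 11, 23)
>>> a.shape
(5, 5, 23)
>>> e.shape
(23, 23)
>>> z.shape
(11, 5)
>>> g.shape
(23, 5, 23)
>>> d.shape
(5, 5)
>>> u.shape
(5, 23)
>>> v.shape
(5, 5)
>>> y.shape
(11, 5)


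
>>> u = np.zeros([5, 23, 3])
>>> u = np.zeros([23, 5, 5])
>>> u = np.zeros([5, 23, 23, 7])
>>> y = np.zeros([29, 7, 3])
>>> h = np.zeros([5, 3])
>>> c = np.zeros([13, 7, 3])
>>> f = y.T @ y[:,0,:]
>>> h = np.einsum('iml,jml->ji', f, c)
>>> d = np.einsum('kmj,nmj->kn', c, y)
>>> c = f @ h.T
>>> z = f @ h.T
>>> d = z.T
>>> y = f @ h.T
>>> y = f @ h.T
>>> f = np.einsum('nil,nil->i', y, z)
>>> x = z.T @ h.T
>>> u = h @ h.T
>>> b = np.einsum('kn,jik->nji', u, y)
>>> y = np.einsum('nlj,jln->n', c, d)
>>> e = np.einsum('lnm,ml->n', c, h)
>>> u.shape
(13, 13)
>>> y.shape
(3,)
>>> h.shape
(13, 3)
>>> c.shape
(3, 7, 13)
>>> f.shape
(7,)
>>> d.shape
(13, 7, 3)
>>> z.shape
(3, 7, 13)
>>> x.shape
(13, 7, 13)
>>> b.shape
(13, 3, 7)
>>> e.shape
(7,)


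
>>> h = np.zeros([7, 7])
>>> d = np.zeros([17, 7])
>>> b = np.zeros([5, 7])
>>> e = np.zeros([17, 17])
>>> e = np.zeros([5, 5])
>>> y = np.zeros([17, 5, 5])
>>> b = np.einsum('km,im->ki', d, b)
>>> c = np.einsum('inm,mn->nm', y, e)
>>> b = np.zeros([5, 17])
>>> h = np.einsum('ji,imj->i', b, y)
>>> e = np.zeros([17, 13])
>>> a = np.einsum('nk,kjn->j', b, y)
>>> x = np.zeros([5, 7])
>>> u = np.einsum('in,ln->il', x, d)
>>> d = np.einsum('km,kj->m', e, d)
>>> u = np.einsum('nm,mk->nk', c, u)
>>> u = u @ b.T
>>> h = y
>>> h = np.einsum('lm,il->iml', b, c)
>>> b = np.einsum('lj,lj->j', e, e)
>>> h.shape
(5, 17, 5)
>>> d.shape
(13,)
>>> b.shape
(13,)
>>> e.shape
(17, 13)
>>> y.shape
(17, 5, 5)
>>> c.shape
(5, 5)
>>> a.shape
(5,)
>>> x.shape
(5, 7)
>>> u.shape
(5, 5)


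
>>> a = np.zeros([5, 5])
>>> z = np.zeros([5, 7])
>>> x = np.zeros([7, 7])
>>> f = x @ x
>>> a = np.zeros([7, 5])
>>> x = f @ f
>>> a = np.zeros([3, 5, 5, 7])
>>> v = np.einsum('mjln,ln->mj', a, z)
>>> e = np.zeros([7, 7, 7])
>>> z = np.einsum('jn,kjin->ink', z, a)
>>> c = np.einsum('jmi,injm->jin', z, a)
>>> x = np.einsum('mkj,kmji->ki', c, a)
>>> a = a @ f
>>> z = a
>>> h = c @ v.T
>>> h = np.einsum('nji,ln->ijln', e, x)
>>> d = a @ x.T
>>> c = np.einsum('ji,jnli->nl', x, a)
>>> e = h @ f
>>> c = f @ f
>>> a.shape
(3, 5, 5, 7)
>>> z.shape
(3, 5, 5, 7)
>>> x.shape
(3, 7)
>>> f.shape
(7, 7)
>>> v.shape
(3, 5)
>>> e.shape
(7, 7, 3, 7)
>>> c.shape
(7, 7)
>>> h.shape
(7, 7, 3, 7)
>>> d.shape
(3, 5, 5, 3)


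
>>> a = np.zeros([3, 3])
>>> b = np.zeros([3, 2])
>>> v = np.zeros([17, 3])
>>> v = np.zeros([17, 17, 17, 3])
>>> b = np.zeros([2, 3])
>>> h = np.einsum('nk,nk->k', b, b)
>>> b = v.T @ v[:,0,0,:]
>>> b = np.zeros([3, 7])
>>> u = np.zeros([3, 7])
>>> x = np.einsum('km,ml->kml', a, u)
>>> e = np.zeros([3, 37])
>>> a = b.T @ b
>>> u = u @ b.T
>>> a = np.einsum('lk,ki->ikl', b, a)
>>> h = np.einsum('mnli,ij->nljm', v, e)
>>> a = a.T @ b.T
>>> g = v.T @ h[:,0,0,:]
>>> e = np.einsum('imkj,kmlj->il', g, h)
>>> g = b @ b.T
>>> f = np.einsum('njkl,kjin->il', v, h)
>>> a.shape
(3, 7, 3)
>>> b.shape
(3, 7)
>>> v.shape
(17, 17, 17, 3)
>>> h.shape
(17, 17, 37, 17)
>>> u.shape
(3, 3)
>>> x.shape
(3, 3, 7)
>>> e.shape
(3, 37)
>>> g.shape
(3, 3)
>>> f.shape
(37, 3)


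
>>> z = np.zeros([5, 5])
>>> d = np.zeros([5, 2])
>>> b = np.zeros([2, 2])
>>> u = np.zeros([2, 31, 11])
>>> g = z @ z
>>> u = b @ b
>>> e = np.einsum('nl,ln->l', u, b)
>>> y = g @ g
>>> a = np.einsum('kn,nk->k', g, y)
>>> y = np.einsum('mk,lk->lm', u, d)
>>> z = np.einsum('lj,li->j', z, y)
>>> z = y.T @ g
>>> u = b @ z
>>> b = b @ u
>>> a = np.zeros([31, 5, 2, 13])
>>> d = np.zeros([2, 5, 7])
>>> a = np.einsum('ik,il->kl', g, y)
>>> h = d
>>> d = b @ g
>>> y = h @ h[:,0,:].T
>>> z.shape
(2, 5)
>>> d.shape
(2, 5)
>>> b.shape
(2, 5)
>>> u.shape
(2, 5)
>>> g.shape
(5, 5)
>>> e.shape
(2,)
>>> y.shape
(2, 5, 2)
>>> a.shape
(5, 2)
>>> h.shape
(2, 5, 7)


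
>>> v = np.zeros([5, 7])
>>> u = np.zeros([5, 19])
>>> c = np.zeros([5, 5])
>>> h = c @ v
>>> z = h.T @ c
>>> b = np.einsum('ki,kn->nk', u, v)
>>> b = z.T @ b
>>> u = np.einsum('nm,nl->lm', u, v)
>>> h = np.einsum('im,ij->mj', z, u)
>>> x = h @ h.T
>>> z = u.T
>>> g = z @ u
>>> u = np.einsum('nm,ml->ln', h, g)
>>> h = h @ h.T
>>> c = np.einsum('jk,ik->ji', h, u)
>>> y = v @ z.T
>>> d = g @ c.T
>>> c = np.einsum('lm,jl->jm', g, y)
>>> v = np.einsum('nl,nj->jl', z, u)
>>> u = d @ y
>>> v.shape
(5, 7)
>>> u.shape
(19, 19)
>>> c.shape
(5, 19)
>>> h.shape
(5, 5)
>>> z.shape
(19, 7)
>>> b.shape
(5, 5)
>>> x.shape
(5, 5)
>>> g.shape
(19, 19)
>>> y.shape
(5, 19)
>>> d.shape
(19, 5)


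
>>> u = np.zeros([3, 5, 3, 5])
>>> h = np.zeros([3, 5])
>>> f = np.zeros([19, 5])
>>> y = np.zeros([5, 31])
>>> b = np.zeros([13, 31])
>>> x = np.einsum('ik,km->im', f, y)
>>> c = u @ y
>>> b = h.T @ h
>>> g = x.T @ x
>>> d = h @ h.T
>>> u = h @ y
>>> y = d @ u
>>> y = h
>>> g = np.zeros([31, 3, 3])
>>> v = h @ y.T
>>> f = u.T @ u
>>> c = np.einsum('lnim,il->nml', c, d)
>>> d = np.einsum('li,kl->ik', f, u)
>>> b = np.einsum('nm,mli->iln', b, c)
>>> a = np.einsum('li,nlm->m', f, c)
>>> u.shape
(3, 31)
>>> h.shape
(3, 5)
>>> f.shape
(31, 31)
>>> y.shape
(3, 5)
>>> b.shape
(3, 31, 5)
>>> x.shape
(19, 31)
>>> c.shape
(5, 31, 3)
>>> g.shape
(31, 3, 3)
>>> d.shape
(31, 3)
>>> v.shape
(3, 3)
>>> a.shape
(3,)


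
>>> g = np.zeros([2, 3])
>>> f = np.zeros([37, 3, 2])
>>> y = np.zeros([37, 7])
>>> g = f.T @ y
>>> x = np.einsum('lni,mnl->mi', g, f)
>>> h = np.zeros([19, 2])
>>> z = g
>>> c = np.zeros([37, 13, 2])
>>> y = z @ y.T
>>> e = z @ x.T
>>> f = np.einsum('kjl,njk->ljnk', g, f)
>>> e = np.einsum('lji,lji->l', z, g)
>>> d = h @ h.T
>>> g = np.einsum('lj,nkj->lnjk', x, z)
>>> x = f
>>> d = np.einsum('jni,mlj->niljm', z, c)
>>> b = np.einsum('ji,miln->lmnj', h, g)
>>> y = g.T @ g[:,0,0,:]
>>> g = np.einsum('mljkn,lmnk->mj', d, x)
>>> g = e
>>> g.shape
(2,)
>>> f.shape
(7, 3, 37, 2)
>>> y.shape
(3, 7, 2, 3)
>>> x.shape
(7, 3, 37, 2)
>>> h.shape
(19, 2)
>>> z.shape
(2, 3, 7)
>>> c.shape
(37, 13, 2)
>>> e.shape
(2,)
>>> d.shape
(3, 7, 13, 2, 37)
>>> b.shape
(7, 37, 3, 19)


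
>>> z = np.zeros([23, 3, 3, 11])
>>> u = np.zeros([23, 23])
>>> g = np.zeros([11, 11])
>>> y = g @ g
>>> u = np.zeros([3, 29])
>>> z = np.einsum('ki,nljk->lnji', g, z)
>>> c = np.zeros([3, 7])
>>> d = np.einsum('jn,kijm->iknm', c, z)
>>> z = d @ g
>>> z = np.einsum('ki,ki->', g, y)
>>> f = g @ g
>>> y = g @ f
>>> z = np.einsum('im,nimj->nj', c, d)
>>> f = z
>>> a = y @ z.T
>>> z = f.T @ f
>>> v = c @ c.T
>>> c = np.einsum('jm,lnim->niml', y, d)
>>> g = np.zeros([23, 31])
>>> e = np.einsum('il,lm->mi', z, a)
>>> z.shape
(11, 11)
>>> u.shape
(3, 29)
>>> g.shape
(23, 31)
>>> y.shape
(11, 11)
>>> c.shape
(3, 7, 11, 23)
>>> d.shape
(23, 3, 7, 11)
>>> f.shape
(23, 11)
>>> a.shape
(11, 23)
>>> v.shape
(3, 3)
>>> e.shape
(23, 11)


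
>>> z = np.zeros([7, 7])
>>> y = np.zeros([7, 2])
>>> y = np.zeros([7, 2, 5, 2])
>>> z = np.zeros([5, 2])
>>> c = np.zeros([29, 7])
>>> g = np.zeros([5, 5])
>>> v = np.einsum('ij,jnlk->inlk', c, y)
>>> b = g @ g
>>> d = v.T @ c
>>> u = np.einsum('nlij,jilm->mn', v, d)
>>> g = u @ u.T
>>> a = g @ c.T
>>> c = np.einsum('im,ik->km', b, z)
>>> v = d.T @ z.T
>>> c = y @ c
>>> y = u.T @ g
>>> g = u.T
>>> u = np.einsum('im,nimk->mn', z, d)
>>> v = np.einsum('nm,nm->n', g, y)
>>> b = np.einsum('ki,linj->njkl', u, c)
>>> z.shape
(5, 2)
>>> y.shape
(29, 7)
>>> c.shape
(7, 2, 5, 5)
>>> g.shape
(29, 7)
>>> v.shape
(29,)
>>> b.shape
(5, 5, 2, 7)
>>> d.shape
(2, 5, 2, 7)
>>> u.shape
(2, 2)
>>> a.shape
(7, 29)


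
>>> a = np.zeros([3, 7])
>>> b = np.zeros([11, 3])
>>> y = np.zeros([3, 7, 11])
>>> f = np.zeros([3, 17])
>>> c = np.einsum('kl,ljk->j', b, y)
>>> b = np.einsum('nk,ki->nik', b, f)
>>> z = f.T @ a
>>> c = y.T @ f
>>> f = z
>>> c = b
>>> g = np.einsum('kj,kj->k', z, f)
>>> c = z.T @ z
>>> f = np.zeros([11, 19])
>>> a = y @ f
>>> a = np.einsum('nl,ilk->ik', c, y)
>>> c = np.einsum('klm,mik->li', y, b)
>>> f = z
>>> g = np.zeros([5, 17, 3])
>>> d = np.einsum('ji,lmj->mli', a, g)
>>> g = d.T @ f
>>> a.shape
(3, 11)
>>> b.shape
(11, 17, 3)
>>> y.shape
(3, 7, 11)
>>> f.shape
(17, 7)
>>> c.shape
(7, 17)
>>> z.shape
(17, 7)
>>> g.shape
(11, 5, 7)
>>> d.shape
(17, 5, 11)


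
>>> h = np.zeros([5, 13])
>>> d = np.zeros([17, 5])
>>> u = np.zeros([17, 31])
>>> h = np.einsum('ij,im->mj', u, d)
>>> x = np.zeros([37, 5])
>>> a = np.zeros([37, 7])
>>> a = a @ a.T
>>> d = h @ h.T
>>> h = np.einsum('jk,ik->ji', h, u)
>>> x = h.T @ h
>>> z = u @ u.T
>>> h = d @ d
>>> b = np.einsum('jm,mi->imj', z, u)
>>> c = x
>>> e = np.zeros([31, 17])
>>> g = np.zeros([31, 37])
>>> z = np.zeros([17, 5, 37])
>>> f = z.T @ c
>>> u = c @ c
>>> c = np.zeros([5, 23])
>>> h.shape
(5, 5)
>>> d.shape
(5, 5)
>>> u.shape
(17, 17)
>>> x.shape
(17, 17)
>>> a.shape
(37, 37)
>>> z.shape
(17, 5, 37)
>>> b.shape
(31, 17, 17)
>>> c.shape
(5, 23)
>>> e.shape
(31, 17)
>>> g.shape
(31, 37)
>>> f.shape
(37, 5, 17)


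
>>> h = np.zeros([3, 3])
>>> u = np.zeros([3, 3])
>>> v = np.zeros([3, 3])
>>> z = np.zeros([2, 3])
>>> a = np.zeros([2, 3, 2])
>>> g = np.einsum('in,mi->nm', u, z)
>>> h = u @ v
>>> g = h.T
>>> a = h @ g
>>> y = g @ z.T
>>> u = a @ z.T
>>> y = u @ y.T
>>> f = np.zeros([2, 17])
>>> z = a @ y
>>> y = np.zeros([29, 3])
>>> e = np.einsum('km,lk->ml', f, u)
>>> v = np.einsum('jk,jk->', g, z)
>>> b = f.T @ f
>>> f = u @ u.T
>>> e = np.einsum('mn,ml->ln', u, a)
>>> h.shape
(3, 3)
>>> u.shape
(3, 2)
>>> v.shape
()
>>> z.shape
(3, 3)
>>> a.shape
(3, 3)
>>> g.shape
(3, 3)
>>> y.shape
(29, 3)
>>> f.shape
(3, 3)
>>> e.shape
(3, 2)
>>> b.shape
(17, 17)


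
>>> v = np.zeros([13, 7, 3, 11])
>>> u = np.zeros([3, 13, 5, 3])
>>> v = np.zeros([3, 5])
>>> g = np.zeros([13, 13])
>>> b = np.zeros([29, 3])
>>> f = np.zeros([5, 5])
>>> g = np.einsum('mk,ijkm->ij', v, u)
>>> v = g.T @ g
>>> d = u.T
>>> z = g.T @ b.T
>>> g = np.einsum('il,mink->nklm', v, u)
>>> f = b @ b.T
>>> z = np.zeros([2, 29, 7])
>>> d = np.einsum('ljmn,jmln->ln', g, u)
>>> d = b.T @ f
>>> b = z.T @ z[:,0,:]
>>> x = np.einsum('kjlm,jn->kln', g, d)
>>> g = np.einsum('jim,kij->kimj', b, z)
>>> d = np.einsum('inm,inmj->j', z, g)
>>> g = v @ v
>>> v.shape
(13, 13)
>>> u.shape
(3, 13, 5, 3)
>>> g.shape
(13, 13)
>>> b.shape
(7, 29, 7)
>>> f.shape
(29, 29)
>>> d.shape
(7,)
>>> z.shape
(2, 29, 7)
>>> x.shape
(5, 13, 29)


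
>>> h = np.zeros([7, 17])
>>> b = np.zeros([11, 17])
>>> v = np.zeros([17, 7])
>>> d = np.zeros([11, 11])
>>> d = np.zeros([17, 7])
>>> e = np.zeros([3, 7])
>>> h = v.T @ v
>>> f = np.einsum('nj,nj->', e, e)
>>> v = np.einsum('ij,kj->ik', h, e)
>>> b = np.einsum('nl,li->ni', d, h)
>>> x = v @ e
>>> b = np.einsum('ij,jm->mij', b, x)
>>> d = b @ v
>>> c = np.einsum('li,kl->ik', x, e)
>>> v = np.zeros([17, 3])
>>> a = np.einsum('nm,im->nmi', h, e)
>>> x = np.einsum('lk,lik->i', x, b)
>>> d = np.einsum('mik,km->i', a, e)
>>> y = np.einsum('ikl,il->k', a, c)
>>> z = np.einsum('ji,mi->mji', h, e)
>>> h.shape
(7, 7)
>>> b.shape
(7, 17, 7)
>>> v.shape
(17, 3)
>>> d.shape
(7,)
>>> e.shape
(3, 7)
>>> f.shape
()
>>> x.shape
(17,)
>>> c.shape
(7, 3)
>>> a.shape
(7, 7, 3)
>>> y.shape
(7,)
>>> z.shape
(3, 7, 7)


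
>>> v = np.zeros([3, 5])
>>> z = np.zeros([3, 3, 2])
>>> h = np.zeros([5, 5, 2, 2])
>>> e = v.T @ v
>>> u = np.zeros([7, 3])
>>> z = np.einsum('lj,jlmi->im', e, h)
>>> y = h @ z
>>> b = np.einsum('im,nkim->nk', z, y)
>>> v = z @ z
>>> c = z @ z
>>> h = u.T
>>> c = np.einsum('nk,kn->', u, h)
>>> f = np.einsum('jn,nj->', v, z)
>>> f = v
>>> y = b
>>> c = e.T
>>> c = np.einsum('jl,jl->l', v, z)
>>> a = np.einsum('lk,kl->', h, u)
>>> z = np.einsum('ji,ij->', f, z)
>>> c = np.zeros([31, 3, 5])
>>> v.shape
(2, 2)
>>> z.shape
()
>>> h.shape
(3, 7)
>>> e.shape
(5, 5)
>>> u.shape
(7, 3)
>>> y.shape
(5, 5)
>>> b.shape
(5, 5)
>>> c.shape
(31, 3, 5)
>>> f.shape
(2, 2)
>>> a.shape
()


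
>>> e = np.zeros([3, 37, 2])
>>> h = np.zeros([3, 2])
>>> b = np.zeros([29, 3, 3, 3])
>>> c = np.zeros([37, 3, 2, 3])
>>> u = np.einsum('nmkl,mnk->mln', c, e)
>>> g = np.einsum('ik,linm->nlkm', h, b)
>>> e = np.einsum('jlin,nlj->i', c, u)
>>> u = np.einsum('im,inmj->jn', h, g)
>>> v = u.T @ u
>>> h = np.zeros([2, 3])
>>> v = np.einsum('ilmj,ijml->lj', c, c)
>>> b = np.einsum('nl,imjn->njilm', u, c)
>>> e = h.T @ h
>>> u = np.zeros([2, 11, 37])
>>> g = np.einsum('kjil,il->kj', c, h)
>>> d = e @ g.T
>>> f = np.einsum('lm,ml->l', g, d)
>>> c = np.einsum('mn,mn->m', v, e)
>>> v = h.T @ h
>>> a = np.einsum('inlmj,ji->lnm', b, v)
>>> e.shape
(3, 3)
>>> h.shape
(2, 3)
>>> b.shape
(3, 2, 37, 29, 3)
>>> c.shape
(3,)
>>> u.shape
(2, 11, 37)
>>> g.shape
(37, 3)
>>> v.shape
(3, 3)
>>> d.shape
(3, 37)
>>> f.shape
(37,)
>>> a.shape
(37, 2, 29)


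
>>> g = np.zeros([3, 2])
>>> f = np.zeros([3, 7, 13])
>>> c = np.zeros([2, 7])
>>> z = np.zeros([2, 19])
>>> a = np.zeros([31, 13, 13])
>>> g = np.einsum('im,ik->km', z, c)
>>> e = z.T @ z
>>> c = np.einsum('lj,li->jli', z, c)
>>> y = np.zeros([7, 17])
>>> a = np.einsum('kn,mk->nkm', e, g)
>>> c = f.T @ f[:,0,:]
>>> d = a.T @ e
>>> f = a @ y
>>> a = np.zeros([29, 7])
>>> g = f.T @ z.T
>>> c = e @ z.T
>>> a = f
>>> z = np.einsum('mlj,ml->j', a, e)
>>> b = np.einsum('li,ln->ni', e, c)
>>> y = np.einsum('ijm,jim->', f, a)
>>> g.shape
(17, 19, 2)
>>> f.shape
(19, 19, 17)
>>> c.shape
(19, 2)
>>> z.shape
(17,)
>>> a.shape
(19, 19, 17)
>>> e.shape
(19, 19)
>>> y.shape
()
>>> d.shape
(7, 19, 19)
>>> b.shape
(2, 19)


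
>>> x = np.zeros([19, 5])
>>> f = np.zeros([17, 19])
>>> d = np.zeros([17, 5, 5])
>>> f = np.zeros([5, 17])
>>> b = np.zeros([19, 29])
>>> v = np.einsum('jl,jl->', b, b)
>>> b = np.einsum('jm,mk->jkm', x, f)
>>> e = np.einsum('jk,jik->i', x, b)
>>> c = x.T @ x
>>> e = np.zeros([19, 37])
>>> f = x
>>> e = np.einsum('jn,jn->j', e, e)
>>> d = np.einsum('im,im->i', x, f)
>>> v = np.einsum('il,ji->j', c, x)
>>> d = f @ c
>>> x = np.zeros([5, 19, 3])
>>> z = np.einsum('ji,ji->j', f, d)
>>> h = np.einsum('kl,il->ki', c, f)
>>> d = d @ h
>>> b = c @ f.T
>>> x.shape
(5, 19, 3)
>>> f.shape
(19, 5)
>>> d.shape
(19, 19)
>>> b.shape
(5, 19)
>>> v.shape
(19,)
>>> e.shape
(19,)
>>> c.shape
(5, 5)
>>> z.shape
(19,)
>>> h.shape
(5, 19)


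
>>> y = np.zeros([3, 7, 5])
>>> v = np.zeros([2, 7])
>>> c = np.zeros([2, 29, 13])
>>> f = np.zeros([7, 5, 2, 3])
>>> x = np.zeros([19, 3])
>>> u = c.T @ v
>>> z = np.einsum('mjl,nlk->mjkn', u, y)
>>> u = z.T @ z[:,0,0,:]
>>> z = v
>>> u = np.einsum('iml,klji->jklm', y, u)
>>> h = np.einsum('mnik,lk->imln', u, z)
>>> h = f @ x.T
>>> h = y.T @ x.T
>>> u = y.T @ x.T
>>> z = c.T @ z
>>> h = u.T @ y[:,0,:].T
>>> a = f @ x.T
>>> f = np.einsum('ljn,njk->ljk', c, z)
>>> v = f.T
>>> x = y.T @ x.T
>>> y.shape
(3, 7, 5)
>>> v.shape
(7, 29, 2)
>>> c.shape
(2, 29, 13)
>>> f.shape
(2, 29, 7)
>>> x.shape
(5, 7, 19)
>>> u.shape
(5, 7, 19)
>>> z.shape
(13, 29, 7)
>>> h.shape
(19, 7, 3)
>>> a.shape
(7, 5, 2, 19)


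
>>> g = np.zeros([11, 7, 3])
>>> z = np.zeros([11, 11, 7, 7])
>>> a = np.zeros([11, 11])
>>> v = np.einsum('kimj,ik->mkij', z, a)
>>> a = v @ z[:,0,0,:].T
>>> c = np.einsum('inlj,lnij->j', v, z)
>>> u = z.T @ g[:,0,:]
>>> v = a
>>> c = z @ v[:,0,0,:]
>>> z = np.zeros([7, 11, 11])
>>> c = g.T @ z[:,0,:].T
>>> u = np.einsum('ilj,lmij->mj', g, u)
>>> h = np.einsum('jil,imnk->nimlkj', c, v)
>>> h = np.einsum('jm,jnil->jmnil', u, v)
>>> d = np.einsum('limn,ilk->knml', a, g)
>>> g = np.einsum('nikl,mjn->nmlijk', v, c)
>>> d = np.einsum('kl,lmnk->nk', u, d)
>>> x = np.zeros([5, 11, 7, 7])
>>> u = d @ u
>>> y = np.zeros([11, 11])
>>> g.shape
(7, 3, 11, 11, 7, 11)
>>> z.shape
(7, 11, 11)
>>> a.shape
(7, 11, 11, 11)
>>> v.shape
(7, 11, 11, 11)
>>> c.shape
(3, 7, 7)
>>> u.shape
(11, 3)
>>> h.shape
(7, 3, 11, 11, 11)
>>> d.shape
(11, 7)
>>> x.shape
(5, 11, 7, 7)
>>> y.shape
(11, 11)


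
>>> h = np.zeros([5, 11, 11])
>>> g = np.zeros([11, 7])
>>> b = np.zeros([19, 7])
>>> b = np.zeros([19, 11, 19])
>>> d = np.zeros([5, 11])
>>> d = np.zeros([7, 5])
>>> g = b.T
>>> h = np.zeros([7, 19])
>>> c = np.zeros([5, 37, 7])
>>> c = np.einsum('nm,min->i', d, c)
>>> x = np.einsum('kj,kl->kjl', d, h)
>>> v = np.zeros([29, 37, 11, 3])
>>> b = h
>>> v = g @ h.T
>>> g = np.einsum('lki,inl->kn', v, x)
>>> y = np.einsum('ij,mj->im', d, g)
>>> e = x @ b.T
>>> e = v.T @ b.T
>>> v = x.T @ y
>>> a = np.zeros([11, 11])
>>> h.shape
(7, 19)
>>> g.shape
(11, 5)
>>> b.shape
(7, 19)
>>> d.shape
(7, 5)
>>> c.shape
(37,)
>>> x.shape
(7, 5, 19)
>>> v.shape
(19, 5, 11)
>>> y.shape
(7, 11)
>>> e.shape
(7, 11, 7)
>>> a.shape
(11, 11)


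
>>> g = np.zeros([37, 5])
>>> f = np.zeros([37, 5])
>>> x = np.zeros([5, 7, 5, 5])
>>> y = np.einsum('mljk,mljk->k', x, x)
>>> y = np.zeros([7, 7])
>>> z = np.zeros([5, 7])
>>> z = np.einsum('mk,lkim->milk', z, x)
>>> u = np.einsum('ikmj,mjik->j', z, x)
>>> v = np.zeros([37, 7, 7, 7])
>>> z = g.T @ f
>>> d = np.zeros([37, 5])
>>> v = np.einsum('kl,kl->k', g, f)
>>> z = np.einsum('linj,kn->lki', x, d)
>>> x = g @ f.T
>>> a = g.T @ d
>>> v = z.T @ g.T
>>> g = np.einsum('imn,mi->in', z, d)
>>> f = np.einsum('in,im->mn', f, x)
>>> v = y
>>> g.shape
(5, 7)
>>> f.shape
(37, 5)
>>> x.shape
(37, 37)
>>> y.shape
(7, 7)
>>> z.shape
(5, 37, 7)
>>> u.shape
(7,)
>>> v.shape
(7, 7)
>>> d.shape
(37, 5)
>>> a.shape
(5, 5)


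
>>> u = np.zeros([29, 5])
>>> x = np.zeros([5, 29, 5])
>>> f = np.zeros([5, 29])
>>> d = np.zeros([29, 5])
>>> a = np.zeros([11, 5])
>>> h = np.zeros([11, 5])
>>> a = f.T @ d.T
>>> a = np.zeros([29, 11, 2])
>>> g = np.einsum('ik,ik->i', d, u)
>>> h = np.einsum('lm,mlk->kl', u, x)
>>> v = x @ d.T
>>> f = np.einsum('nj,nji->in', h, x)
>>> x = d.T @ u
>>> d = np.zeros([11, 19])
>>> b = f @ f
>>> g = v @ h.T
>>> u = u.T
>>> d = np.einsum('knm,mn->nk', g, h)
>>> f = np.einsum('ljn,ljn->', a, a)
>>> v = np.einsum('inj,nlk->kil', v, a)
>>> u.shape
(5, 29)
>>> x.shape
(5, 5)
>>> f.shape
()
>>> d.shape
(29, 5)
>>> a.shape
(29, 11, 2)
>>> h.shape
(5, 29)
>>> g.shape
(5, 29, 5)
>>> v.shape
(2, 5, 11)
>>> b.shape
(5, 5)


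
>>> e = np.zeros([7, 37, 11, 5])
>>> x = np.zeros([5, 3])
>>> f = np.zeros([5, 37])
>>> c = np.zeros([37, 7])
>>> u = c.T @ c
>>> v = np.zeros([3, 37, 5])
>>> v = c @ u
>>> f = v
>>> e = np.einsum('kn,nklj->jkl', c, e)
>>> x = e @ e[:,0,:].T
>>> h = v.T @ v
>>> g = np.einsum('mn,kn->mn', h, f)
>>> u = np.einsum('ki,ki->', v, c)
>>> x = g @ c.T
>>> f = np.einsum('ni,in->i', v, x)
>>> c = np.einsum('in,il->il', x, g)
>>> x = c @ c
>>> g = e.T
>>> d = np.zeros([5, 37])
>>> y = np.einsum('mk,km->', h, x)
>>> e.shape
(5, 37, 11)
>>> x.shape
(7, 7)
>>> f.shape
(7,)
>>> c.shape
(7, 7)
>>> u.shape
()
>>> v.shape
(37, 7)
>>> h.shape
(7, 7)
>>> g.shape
(11, 37, 5)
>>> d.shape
(5, 37)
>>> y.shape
()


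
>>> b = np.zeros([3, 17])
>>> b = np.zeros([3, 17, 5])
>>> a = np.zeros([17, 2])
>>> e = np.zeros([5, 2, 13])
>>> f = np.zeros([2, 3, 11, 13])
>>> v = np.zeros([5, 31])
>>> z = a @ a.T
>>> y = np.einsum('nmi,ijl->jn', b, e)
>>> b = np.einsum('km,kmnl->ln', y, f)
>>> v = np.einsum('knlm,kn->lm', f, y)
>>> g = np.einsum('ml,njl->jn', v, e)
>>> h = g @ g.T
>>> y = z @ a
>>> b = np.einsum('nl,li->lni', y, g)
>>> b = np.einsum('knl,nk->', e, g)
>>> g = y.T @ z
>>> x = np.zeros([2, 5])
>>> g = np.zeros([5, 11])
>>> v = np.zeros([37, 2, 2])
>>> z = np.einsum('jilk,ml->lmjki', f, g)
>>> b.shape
()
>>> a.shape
(17, 2)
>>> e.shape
(5, 2, 13)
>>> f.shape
(2, 3, 11, 13)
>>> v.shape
(37, 2, 2)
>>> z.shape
(11, 5, 2, 13, 3)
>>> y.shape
(17, 2)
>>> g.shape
(5, 11)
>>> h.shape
(2, 2)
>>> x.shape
(2, 5)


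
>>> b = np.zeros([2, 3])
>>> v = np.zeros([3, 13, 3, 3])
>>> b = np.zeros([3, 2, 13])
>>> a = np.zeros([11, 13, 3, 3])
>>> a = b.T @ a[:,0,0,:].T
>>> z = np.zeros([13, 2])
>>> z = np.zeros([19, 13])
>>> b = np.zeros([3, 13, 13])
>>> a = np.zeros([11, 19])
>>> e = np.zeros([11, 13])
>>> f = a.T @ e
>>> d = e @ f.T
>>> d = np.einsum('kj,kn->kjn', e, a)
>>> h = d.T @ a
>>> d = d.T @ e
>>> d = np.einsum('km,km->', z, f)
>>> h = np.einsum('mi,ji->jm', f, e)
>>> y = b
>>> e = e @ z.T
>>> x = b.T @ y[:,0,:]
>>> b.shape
(3, 13, 13)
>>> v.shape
(3, 13, 3, 3)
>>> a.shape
(11, 19)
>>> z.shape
(19, 13)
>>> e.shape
(11, 19)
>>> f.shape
(19, 13)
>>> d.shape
()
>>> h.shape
(11, 19)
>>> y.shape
(3, 13, 13)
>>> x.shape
(13, 13, 13)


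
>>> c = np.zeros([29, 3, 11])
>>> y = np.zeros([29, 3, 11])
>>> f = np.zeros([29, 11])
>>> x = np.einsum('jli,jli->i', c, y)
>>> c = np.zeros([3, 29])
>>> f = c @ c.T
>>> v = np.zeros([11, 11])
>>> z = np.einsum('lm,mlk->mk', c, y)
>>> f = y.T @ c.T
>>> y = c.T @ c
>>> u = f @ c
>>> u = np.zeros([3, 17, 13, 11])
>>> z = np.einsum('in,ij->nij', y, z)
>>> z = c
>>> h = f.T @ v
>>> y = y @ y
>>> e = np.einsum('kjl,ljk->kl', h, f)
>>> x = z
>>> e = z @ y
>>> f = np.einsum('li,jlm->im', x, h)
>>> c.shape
(3, 29)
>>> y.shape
(29, 29)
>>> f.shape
(29, 11)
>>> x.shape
(3, 29)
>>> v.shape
(11, 11)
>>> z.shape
(3, 29)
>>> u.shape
(3, 17, 13, 11)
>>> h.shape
(3, 3, 11)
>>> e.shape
(3, 29)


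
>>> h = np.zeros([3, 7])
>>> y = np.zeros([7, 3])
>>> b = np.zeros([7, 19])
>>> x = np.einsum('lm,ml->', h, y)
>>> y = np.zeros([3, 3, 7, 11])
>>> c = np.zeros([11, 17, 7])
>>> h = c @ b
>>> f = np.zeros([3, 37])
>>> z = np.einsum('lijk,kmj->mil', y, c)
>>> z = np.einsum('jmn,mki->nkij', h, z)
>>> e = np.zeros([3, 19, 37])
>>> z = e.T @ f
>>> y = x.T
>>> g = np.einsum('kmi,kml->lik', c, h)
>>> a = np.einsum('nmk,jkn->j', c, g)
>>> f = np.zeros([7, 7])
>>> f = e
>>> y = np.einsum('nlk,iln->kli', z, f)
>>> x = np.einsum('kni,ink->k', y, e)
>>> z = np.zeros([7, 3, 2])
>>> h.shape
(11, 17, 19)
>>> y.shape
(37, 19, 3)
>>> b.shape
(7, 19)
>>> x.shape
(37,)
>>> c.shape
(11, 17, 7)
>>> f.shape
(3, 19, 37)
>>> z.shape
(7, 3, 2)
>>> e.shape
(3, 19, 37)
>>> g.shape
(19, 7, 11)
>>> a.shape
(19,)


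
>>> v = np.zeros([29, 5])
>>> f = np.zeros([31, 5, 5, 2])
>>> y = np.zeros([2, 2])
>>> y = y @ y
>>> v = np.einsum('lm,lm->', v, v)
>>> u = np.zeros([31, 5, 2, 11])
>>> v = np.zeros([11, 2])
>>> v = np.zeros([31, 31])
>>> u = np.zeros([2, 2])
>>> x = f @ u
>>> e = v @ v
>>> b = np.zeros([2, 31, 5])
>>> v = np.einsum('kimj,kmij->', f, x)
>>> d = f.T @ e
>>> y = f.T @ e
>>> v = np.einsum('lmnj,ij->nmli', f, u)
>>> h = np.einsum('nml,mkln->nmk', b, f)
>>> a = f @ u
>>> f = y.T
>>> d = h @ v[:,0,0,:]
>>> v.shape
(5, 5, 31, 2)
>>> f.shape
(31, 5, 5, 2)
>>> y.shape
(2, 5, 5, 31)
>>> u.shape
(2, 2)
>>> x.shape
(31, 5, 5, 2)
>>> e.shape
(31, 31)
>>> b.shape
(2, 31, 5)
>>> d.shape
(2, 31, 2)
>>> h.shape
(2, 31, 5)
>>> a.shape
(31, 5, 5, 2)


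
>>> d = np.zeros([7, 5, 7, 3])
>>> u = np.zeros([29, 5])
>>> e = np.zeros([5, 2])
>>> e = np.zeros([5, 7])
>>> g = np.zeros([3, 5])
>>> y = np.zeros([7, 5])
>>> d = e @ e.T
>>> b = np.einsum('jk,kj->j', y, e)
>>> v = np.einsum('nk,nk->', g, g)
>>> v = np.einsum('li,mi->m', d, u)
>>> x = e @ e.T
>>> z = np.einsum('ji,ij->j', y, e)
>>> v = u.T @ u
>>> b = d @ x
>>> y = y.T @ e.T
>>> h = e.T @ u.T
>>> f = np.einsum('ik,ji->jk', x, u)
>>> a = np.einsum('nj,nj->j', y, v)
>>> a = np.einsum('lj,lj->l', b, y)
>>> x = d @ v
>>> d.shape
(5, 5)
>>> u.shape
(29, 5)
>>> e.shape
(5, 7)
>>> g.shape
(3, 5)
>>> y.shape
(5, 5)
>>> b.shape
(5, 5)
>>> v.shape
(5, 5)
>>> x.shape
(5, 5)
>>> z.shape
(7,)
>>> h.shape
(7, 29)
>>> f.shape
(29, 5)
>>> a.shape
(5,)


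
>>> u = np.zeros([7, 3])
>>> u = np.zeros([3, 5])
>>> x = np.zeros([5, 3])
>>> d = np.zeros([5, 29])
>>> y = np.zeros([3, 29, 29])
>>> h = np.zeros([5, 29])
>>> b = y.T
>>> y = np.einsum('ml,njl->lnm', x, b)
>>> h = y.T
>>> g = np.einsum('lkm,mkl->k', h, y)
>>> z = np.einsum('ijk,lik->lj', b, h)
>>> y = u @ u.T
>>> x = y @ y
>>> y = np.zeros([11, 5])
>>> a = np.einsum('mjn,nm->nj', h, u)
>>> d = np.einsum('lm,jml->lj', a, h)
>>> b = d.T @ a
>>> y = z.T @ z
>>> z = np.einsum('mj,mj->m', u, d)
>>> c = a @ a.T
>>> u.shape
(3, 5)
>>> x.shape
(3, 3)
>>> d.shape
(3, 5)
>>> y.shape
(29, 29)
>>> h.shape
(5, 29, 3)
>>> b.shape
(5, 29)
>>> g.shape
(29,)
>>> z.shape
(3,)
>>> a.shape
(3, 29)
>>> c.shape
(3, 3)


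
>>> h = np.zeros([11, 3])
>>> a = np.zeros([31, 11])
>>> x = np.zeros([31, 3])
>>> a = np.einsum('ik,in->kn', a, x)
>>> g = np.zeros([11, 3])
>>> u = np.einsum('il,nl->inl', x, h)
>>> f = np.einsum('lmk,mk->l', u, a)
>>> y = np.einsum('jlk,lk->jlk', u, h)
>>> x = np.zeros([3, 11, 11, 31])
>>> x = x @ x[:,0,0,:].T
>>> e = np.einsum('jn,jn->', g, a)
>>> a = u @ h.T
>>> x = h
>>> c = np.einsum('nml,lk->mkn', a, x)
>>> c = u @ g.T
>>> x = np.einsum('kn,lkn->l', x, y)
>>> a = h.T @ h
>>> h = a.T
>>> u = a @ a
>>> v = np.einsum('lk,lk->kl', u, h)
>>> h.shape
(3, 3)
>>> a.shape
(3, 3)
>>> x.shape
(31,)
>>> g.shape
(11, 3)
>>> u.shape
(3, 3)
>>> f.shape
(31,)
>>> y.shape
(31, 11, 3)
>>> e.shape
()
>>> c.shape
(31, 11, 11)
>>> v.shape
(3, 3)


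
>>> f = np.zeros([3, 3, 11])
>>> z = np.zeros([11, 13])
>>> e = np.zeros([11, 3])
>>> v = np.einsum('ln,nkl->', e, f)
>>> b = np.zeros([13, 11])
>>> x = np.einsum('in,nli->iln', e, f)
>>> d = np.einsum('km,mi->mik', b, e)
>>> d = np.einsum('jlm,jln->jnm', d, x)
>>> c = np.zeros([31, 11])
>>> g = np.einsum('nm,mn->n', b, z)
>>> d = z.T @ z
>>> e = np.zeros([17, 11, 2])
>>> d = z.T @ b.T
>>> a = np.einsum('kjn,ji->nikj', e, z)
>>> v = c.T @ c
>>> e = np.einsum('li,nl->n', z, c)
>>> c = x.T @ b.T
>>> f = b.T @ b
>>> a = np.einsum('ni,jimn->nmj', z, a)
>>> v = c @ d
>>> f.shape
(11, 11)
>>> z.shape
(11, 13)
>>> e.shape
(31,)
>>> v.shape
(3, 3, 13)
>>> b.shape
(13, 11)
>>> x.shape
(11, 3, 3)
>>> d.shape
(13, 13)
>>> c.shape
(3, 3, 13)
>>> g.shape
(13,)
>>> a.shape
(11, 17, 2)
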